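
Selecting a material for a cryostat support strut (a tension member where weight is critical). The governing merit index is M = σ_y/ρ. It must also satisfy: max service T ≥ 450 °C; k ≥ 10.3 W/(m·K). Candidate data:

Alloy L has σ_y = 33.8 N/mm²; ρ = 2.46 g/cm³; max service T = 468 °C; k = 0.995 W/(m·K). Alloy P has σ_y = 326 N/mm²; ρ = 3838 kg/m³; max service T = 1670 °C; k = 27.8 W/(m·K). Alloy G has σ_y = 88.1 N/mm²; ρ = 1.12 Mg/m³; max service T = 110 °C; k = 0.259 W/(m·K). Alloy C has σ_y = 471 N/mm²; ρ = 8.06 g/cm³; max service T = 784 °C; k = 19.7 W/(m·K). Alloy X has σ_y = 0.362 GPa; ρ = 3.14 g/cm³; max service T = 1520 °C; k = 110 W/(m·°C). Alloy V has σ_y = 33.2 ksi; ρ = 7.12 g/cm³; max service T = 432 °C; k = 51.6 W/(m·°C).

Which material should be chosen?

Screen on constraints: max service T ≥ 450 °C; k ≥ 10.3 W/(m·K). Survivors: alloy P, alloy C, alloy X.
Convert each candidate to consistent units, then evaluate M:
  alloy P: σ_y = 326.0 MPa, ρ = 3838 kg/m³
  alloy C: σ_y = 471.0 MPa, ρ = 8060 kg/m³
  alloy X: σ_y = 362.0 MPa, ρ = 3140 kg/m³
  alloy X: M = 115 kN·m/kg
  alloy P: M = 84.9 kN·m/kg
  alloy C: M = 58.4 kN·m/kg
Alloy X ranks first.

alloy X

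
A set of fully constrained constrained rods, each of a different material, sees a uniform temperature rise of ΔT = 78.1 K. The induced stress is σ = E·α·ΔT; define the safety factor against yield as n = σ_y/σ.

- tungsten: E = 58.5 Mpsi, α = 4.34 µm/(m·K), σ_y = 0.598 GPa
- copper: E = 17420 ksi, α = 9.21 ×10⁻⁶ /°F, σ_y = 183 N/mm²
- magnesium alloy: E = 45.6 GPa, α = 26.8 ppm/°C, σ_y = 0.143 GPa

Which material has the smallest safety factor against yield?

copper

Per material, after unit conversion:
  tungsten: E = 403.3, α = 4.34, σ_y = 598.0 → σ = 137 MPa, n = 4.37
  copper: E = 120.1, α = 16.6, σ_y = 183.0 → σ = 156 MPa, n = 1.18
  magnesium alloy: E = 45.60, α = 26.8, σ_y = 143.0 → σ = 95.4 MPa, n = 1.50
The minimum is copper at n = 1.18.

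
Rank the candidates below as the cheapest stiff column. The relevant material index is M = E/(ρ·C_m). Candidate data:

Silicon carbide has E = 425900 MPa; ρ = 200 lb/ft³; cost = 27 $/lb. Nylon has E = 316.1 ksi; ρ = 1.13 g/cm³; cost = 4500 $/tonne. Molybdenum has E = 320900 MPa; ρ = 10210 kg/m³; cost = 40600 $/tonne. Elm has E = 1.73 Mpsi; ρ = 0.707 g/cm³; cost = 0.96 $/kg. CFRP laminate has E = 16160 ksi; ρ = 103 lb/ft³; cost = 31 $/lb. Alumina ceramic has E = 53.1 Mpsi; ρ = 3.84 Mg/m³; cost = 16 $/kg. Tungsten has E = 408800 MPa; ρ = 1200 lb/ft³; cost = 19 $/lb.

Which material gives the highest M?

elm

Convert each candidate to consistent units, then evaluate M:
  silicon carbide: E = 425.9 GPa, ρ = 3204 kg/m³, cost = 59.52 $/kg
  nylon: E = 2.179 GPa, ρ = 1130 kg/m³, cost = 4.500 $/kg
  molybdenum: E = 320.9 GPa, ρ = 10210 kg/m³, cost = 40.60 $/kg
  elm: E = 11.93 GPa, ρ = 707.0 kg/m³, cost = 0.9600 $/kg
  CFRP laminate: E = 111.4 GPa, ρ = 1650 kg/m³, cost = 68.34 $/kg
  alumina ceramic: E = 366.1 GPa, ρ = 3840 kg/m³, cost = 16.00 $/kg
  tungsten: E = 408.8 GPa, ρ = 19220 kg/m³, cost = 41.89 $/kg
  elm: M = 17.6 MN·m per $
  alumina ceramic: M = 5.96 MN·m per $
  silicon carbide: M = 2.23 MN·m per $
  CFRP laminate: M = 0.988 MN·m per $
  molybdenum: M = 0.774 MN·m per $
  tungsten: M = 0.508 MN·m per $
  nylon: M = 0.429 MN·m per $
Highest index: elm.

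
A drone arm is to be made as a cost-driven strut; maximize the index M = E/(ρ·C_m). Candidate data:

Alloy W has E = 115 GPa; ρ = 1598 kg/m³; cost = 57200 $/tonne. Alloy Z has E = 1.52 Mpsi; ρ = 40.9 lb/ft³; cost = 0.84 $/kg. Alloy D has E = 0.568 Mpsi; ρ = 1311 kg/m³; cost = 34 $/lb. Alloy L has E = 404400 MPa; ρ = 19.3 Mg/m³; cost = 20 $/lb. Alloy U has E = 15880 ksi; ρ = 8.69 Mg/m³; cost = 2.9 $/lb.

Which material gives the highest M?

alloy Z

Convert each candidate to consistent units, then evaluate M:
  alloy W: E = 115.0 GPa, ρ = 1598 kg/m³, cost = 57.20 $/kg
  alloy Z: E = 10.48 GPa, ρ = 655.2 kg/m³, cost = 0.8400 $/kg
  alloy D: E = 3.916 GPa, ρ = 1311 kg/m³, cost = 74.96 $/kg
  alloy L: E = 404.4 GPa, ρ = 19300 kg/m³, cost = 44.09 $/kg
  alloy U: E = 109.5 GPa, ρ = 8690 kg/m³, cost = 6.393 $/kg
  alloy Z: M = 19.0 MN·m per $
  alloy U: M = 1.97 MN·m per $
  alloy W: M = 1.26 MN·m per $
  alloy L: M = 0.475 MN·m per $
  alloy D: M = 0.0399 MN·m per $
Alloy Z has the largest M.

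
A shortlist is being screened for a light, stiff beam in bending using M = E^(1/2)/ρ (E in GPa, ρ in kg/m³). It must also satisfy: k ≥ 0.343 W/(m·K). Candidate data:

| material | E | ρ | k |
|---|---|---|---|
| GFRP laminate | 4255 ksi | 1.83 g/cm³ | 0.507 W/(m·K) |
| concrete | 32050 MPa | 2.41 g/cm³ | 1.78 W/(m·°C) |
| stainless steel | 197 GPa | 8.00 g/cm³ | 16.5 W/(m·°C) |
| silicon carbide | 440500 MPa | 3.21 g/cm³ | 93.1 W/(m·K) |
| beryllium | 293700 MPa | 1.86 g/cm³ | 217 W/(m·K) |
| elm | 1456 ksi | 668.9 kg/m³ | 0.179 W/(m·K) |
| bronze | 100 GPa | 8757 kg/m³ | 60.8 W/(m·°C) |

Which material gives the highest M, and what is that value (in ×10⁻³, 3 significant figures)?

Screen on constraints: k ≥ 0.343 W/(m·K). Survivors: GFRP laminate, concrete, stainless steel, silicon carbide, beryllium, bronze.
Putting every candidate on a common basis:
  GFRP laminate: E = 29.34 GPa, ρ = 1830 kg/m³
  concrete: E = 32.05 GPa, ρ = 2410 kg/m³
  stainless steel: E = 197.0 GPa, ρ = 8000 kg/m³
  silicon carbide: E = 440.5 GPa, ρ = 3210 kg/m³
  beryllium: E = 293.7 GPa, ρ = 1860 kg/m³
  bronze: E = 100.0 GPa, ρ = 8757 kg/m³
  beryllium: M = 9.21×10⁻³
  silicon carbide: M = 6.54×10⁻³
  GFRP laminate: M = 2.96×10⁻³
  concrete: M = 2.35×10⁻³
  stainless steel: M = 1.75×10⁻³
  bronze: M = 1.14×10⁻³
Beryllium ranks first.

beryllium, M = 9.21×10⁻³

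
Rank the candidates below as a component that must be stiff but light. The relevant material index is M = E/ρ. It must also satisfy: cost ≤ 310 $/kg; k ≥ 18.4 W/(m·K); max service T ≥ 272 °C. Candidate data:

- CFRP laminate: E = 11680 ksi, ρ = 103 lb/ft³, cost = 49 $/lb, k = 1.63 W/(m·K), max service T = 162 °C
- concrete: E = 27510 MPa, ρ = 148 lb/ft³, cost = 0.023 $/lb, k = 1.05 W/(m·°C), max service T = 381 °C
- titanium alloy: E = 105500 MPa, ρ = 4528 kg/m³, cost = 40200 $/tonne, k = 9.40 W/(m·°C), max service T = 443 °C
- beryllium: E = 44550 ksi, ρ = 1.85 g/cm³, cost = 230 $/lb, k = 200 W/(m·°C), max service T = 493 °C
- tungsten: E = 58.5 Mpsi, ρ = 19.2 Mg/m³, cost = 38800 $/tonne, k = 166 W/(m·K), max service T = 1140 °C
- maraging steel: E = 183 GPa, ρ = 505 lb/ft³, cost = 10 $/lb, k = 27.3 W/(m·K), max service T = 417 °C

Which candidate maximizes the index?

Screen on constraints: cost ≤ 310 $/kg; k ≥ 18.4 W/(m·K); max service T ≥ 272 °C. Survivors: tungsten, maraging steel.
Normalizing units and computing the index:
  tungsten: E = 403.3 GPa, ρ = 19200 kg/m³
  maraging steel: E = 183.0 GPa, ρ = 8089 kg/m³
  maraging steel: M = 22.6 MN·m/kg
  tungsten: M = 21.0 MN·m/kg
The maximum is for maraging steel.

maraging steel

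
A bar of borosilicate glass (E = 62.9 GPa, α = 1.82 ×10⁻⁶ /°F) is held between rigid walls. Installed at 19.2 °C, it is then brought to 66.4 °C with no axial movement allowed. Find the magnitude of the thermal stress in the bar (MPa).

α = 1.82×10⁻⁶/°F × 9/5 = 3.28×10⁻⁶/K.
ΔT = 47.20 K. Constrained thermal stress σ = E·α·ΔT = 62.90×10³ MPa × 3.28×10⁻⁶ × 47.20 = 9.73 MPa (compressive).

9.73 MPa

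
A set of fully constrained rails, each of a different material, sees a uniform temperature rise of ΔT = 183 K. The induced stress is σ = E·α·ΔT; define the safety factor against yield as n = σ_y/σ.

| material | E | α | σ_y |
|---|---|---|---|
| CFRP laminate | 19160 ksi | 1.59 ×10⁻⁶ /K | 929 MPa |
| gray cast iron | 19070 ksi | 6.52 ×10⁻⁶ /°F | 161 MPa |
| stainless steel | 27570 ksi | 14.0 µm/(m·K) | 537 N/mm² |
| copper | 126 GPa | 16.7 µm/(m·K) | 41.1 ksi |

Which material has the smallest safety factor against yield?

In consistent units (E in GPa, α in ×10⁻⁶/K, σ_y in MPa):
  CFRP laminate: E = 132.1, α = 1.59, σ_y = 929.0 → σ = 38.4 MPa, n = 24.2
  gray cast iron: E = 131.5, α = 11.7, σ_y = 161.0 → σ = 282 MPa, n = 0.570
  stainless steel: E = 190.1, α = 14.0, σ_y = 537.0 → σ = 487 MPa, n = 1.10
  copper: E = 126.0, α = 16.7, σ_y = 283.4 → σ = 385 MPa, n = 0.736
Gray cast iron has the lowest safety factor, n = 0.570.

gray cast iron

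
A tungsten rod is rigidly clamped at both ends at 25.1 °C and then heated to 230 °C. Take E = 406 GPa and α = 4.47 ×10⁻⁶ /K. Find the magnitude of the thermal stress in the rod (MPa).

ΔT = 204.9 K. Constrained thermal stress σ = E·α·ΔT = 406.0×10³ MPa × 4.47×10⁻⁶ × 204.9 = 372 MPa (compressive).

372 MPa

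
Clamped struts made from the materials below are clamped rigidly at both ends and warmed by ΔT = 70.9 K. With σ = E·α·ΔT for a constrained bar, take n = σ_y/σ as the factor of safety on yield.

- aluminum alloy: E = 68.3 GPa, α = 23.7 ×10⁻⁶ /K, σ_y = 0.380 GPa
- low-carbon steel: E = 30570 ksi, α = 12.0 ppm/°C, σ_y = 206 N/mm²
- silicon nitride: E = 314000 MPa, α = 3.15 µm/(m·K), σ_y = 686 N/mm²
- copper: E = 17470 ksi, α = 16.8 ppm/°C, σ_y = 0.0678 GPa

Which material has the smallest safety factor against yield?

copper

Per material, after unit conversion:
  aluminum alloy: E = 68.30, α = 23.7, σ_y = 380.0 → σ = 115 MPa, n = 3.31
  low-carbon steel: E = 210.8, α = 12.0, σ_y = 206.0 → σ = 179 MPa, n = 1.15
  silicon nitride: E = 314.0, α = 3.15, σ_y = 686.0 → σ = 70.1 MPa, n = 9.78
  copper: E = 120.5, α = 16.8, σ_y = 67.80 → σ = 143 MPa, n = 0.473
Copper has the lowest safety factor, n = 0.473.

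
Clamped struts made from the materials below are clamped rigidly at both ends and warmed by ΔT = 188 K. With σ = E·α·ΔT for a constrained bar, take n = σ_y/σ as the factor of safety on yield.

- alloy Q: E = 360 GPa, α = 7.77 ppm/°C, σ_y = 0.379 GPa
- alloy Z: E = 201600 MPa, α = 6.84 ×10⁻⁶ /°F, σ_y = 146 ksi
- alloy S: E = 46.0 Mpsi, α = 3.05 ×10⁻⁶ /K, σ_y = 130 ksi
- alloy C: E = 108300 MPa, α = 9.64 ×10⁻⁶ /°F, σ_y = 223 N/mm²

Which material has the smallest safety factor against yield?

Converting E to GPa, α to ×10⁻⁶/K, σ_y to MPa, then σ and n for each:
  alloy Q: E = 360.0, α = 7.77, σ_y = 379.0 → σ = 526 MPa, n = 0.721
  alloy Z: E = 201.6, α = 12.3, σ_y = 1007 → σ = 467 MPa, n = 2.16
  alloy S: E = 317.2, α = 3.05, σ_y = 896.3 → σ = 182 MPa, n = 4.93
  alloy C: E = 108.3, α = 17.4, σ_y = 223.0 → σ = 353 MPa, n = 0.631
The minimum is alloy C at n = 0.631.

alloy C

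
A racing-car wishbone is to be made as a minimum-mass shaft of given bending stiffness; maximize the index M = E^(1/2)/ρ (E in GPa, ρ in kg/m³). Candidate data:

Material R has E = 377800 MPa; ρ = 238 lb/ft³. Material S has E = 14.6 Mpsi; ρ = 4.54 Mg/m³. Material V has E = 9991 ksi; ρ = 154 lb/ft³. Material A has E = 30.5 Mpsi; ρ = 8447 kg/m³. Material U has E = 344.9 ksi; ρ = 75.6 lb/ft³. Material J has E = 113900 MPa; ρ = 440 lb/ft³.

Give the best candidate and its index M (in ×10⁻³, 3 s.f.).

material R, M = 5.10×10⁻³

Normalizing units and computing the index:
  material R: E = 377.8 GPa, ρ = 3812 kg/m³
  material S: E = 100.7 GPa, ρ = 4540 kg/m³
  material V: E = 68.89 GPa, ρ = 2467 kg/m³
  material A: E = 210.3 GPa, ρ = 8447 kg/m³
  material U: E = 2.378 GPa, ρ = 1211 kg/m³
  material J: E = 113.9 GPa, ρ = 7048 kg/m³
  material R: M = 5.10×10⁻³
  material V: M = 3.36×10⁻³
  material S: M = 2.21×10⁻³
  material A: M = 1.72×10⁻³
  material J: M = 1.51×10⁻³
  material U: M = 1.27×10⁻³
Material R ranks first.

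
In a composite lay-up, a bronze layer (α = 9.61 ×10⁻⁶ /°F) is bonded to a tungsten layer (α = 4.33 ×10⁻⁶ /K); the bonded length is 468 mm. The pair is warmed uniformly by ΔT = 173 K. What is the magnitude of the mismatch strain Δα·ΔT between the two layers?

bronze: α = 9.61×10⁻⁶/°F × 9/5 = 17.3×10⁻⁶/K.
Δα = |17.3 − 4.33|×10⁻⁶/K = 13.0×10⁻⁶/K.
Mismatch strain = Δα·ΔT = 13.0×10⁻⁶ × 173.0 = 2.24×10⁻³.

2.24×10⁻³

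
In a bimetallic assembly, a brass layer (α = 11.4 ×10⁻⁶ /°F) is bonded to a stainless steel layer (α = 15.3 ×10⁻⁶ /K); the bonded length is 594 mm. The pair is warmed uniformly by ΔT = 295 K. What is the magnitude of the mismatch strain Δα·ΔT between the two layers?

1.54×10⁻³

brass: α = 11.4×10⁻⁶/°F × 9/5 = 20.5×10⁻⁶/K.
Δα = |20.5 − 15.3|×10⁻⁶/K = 5.22×10⁻⁶/K.
Mismatch strain = Δα·ΔT = 5.22×10⁻⁶ × 295.0 = 1.54×10⁻³.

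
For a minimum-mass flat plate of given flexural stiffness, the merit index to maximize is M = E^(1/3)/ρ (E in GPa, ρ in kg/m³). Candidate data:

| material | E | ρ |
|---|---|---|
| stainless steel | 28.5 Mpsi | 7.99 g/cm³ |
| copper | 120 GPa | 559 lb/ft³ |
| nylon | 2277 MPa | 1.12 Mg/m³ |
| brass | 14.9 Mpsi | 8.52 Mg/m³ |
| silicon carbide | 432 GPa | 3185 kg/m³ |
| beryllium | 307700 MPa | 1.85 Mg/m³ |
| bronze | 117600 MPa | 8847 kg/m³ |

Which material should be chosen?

Putting every candidate on a common basis:
  stainless steel: E = 196.5 GPa, ρ = 7990 kg/m³
  copper: E = 120.0 GPa, ρ = 8954 kg/m³
  nylon: E = 2.277 GPa, ρ = 1120 kg/m³
  brass: E = 102.7 GPa, ρ = 8520 kg/m³
  silicon carbide: E = 432.0 GPa, ρ = 3185 kg/m³
  beryllium: E = 307.7 GPa, ρ = 1850 kg/m³
  bronze: E = 117.6 GPa, ρ = 8847 kg/m³
  beryllium: M = 3.65×10⁻³
  silicon carbide: M = 2.37×10⁻³
  nylon: M = 1.17×10⁻³
  stainless steel: M = 0.728×10⁻³
  bronze: M = 0.554×10⁻³
  copper: M = 0.551×10⁻³
  brass: M = 0.550×10⁻³
The maximum is for beryllium.

beryllium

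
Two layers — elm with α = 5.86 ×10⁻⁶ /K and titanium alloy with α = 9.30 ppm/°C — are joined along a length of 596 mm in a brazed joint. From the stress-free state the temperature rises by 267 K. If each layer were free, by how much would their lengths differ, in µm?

Δα = |5.86 − 9.30|×10⁻⁶/K = 3.44×10⁻⁶/K.
ΔL_mismatch = Δα·L·ΔT = 3.44×10⁻⁶ × 596.0 mm × 267.0 K = 547 µm.

547 µm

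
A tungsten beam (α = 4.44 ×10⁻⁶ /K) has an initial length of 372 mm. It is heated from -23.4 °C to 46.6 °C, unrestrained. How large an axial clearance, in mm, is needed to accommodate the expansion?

0.116 mm

ΔT = 46.6 − (-23.4) = 70.00 K.
ΔL = α·L₀·ΔT = 4.44×10⁻⁶ × 372 mm × 70.00 K = 0.116 mm.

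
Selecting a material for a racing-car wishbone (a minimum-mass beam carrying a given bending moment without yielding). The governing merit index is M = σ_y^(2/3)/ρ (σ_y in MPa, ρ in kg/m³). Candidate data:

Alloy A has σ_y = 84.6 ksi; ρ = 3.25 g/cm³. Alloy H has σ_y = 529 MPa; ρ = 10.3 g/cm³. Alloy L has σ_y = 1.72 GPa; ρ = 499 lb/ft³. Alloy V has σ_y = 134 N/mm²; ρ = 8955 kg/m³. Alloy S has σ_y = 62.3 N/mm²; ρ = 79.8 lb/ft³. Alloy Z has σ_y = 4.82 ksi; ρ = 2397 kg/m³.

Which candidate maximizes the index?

alloy A

Normalizing units and computing the index:
  alloy A: σ_y = 583.3 MPa, ρ = 3250 kg/m³
  alloy H: σ_y = 529.0 MPa, ρ = 10300 kg/m³
  alloy L: σ_y = 1720 MPa, ρ = 7993 kg/m³
  alloy V: σ_y = 134.0 MPa, ρ = 8955 kg/m³
  alloy S: σ_y = 62.30 MPa, ρ = 1278 kg/m³
  alloy Z: σ_y = 33.23 MPa, ρ = 2397 kg/m³
  alloy A: M = 21.5×10⁻³
  alloy L: M = 18.0×10⁻³
  alloy S: M = 12.3×10⁻³
  alloy H: M = 6.35×10⁻³
  alloy Z: M = 4.31×10⁻³
  alloy V: M = 2.92×10⁻³
Alloy A ranks first.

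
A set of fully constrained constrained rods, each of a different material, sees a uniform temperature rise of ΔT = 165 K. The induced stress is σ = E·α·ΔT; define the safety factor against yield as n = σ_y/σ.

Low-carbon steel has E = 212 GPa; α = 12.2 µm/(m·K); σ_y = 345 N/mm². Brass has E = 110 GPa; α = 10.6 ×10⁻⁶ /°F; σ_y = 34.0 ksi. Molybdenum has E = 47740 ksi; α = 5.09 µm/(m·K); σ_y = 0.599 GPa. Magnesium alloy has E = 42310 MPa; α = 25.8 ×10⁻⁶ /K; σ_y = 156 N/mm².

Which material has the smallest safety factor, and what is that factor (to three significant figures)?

brass, n = 0.677

Converting E to GPa, α to ×10⁻⁶/K, σ_y to MPa, then σ and n for each:
  low-carbon steel: E = 212.0, α = 12.2, σ_y = 345.0 → σ = 427 MPa, n = 0.808
  brass: E = 110.0, α = 19.1, σ_y = 234.4 → σ = 346 MPa, n = 0.677
  molybdenum: E = 329.2, α = 5.09, σ_y = 599.0 → σ = 276 MPa, n = 2.17
  magnesium alloy: E = 42.31, α = 25.8, σ_y = 156.0 → σ = 180 MPa, n = 0.866
Brass has the lowest safety factor, n = 0.677.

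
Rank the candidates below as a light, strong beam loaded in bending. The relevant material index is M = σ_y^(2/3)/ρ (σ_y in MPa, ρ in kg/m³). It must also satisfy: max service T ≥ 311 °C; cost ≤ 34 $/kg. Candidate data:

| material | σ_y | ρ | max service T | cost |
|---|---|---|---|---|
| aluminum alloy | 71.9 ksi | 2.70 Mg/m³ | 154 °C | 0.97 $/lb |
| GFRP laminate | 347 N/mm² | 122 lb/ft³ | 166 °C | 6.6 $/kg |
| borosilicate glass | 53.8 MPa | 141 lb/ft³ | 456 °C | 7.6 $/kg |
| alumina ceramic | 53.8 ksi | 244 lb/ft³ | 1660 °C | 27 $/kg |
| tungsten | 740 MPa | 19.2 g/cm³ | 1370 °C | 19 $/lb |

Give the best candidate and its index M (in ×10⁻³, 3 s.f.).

Screen on constraints: max service T ≥ 311 °C; cost ≤ 34 $/kg. Survivors: borosilicate glass, alumina ceramic.
Convert each candidate to consistent units, then evaluate M:
  borosilicate glass: σ_y = 53.80 MPa, ρ = 2259 kg/m³
  alumina ceramic: σ_y = 370.9 MPa, ρ = 3909 kg/m³
  alumina ceramic: M = 13.2×10⁻³
  borosilicate glass: M = 6.31×10⁻³
Highest index: alumina ceramic.

alumina ceramic, M = 13.2×10⁻³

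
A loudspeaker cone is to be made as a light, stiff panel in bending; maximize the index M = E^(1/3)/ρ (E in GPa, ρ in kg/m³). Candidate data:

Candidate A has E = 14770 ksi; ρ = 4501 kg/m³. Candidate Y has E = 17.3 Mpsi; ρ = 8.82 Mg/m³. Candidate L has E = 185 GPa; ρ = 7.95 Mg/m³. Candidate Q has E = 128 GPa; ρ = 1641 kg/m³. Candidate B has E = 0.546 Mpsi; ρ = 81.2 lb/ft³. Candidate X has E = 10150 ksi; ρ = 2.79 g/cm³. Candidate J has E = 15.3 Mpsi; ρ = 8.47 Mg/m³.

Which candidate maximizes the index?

Putting every candidate on a common basis:
  candidate A: E = 101.8 GPa, ρ = 4501 kg/m³
  candidate Y: E = 119.3 GPa, ρ = 8820 kg/m³
  candidate L: E = 185.0 GPa, ρ = 7950 kg/m³
  candidate Q: E = 128.0 GPa, ρ = 1641 kg/m³
  candidate B: E = 3.765 GPa, ρ = 1301 kg/m³
  candidate X: E = 69.98 GPa, ρ = 2790 kg/m³
  candidate J: E = 105.5 GPa, ρ = 8470 kg/m³
  candidate Q: M = 3.07×10⁻³
  candidate X: M = 1.48×10⁻³
  candidate B: M = 1.20×10⁻³
  candidate A: M = 1.04×10⁻³
  candidate L: M = 0.717×10⁻³
  candidate Y: M = 0.558×10⁻³
  candidate J: M = 0.558×10⁻³
Highest index: candidate Q.

candidate Q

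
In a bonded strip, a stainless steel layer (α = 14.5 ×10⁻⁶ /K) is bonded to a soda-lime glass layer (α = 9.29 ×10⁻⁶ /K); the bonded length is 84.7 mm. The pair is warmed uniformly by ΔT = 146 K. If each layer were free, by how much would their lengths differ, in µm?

Δα = |14.5 − 9.29|×10⁻⁶/K = 5.21×10⁻⁶/K.
ΔL_mismatch = Δα·L·ΔT = 5.21×10⁻⁶ × 84.7 mm × 146.0 K = 64.4 µm.

64.4 µm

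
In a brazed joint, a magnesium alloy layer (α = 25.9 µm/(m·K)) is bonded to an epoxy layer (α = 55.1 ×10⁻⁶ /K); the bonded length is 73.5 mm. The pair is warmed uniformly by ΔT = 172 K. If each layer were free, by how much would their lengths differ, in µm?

Δα = |25.9 − 55.1|×10⁻⁶/K = 29.2×10⁻⁶/K.
ΔL_mismatch = Δα·L·ΔT = 29.2×10⁻⁶ × 73.5 mm × 172.0 K = 369 µm.

369 µm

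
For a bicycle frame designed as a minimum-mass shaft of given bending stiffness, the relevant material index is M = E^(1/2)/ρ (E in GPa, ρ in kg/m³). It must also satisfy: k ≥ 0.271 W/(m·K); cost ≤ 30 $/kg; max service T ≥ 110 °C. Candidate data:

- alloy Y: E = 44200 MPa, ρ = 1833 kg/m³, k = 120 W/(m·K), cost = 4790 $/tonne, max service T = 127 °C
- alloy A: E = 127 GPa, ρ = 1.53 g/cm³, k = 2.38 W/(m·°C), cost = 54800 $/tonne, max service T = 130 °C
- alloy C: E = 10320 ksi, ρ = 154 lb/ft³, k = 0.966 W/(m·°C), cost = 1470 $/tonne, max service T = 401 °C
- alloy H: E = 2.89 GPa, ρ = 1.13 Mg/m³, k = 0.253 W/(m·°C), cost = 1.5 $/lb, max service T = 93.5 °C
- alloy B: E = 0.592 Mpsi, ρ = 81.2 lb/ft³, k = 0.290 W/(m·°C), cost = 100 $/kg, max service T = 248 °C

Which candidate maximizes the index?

alloy Y

Screen on constraints: k ≥ 0.271 W/(m·K); cost ≤ 30 $/kg; max service T ≥ 110 °C. Survivors: alloy Y, alloy C.
Convert each candidate to consistent units, then evaluate M:
  alloy Y: E = 44.20 GPa, ρ = 1833 kg/m³
  alloy C: E = 71.15 GPa, ρ = 2467 kg/m³
  alloy Y: M = 3.63×10⁻³
  alloy C: M = 3.42×10⁻³
Alloy Y has the largest M.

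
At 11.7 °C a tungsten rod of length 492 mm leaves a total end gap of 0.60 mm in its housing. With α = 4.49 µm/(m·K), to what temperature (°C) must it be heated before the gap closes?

283 °C

α·L₀·ΔT = 0.6 mm ⇒ ΔT = 0.6 / (4.49×10⁻⁶ × 492.0) = 271.6 K.
T = 11.7 + 271.6 = 283.3 °C.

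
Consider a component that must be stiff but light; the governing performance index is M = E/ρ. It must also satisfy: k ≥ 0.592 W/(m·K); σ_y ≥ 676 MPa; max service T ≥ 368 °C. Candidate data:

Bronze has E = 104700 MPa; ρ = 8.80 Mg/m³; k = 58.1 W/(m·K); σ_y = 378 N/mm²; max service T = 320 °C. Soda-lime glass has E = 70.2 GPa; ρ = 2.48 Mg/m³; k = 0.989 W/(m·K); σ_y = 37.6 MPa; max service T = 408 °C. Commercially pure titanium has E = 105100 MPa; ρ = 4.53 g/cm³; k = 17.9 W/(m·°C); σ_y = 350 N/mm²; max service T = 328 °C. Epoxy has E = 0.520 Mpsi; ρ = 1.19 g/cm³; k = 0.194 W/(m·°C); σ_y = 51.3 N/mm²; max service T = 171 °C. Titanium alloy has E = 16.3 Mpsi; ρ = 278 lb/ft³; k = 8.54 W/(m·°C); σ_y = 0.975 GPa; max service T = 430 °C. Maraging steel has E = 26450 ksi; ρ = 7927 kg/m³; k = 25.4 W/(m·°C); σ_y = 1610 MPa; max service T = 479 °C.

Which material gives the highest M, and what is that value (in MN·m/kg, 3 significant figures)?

titanium alloy, M = 25.2 MN·m/kg

Screen on constraints: k ≥ 0.592 W/(m·K); σ_y ≥ 676 MPa; max service T ≥ 368 °C. Survivors: titanium alloy, maraging steel.
Convert each candidate to consistent units, then evaluate M:
  titanium alloy: E = 112.4 GPa, ρ = 4453 kg/m³
  maraging steel: E = 182.4 GPa, ρ = 7927 kg/m³
  titanium alloy: M = 25.2 MN·m/kg
  maraging steel: M = 23.0 MN·m/kg
Highest index: titanium alloy.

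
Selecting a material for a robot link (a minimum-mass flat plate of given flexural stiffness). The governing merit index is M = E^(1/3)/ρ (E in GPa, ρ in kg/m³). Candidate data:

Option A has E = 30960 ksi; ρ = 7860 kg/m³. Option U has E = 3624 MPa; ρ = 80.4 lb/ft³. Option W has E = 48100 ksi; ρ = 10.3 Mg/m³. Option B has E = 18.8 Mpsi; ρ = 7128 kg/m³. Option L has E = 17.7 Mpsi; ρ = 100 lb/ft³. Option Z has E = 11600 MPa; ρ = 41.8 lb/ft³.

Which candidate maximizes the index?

Putting every candidate on a common basis:
  option A: E = 213.5 GPa, ρ = 7860 kg/m³
  option U: E = 3.624 GPa, ρ = 1288 kg/m³
  option W: E = 331.6 GPa, ρ = 10300 kg/m³
  option B: E = 129.6 GPa, ρ = 7128 kg/m³
  option L: E = 122.0 GPa, ρ = 1602 kg/m³
  option Z: E = 11.60 GPa, ρ = 669.6 kg/m³
  option Z: M = 3.38×10⁻³
  option L: M = 3.10×10⁻³
  option U: M = 1.19×10⁻³
  option A: M = 0.760×10⁻³
  option B: M = 0.710×10⁻³
  option W: M = 0.672×10⁻³
Highest index: option Z.

option Z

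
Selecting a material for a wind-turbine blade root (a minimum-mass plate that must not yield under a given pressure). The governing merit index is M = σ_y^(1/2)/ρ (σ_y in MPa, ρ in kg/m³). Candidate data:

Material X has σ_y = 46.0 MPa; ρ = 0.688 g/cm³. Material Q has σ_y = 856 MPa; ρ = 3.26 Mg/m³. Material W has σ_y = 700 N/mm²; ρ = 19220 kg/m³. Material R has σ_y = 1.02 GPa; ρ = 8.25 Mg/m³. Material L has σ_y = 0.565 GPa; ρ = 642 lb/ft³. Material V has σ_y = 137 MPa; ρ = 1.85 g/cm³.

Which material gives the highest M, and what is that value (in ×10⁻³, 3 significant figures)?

Putting every candidate on a common basis:
  material X: σ_y = 46.00 MPa, ρ = 688.0 kg/m³
  material Q: σ_y = 856.0 MPa, ρ = 3260 kg/m³
  material W: σ_y = 700.0 MPa, ρ = 19220 kg/m³
  material R: σ_y = 1020 MPa, ρ = 8250 kg/m³
  material L: σ_y = 565.0 MPa, ρ = 10280 kg/m³
  material V: σ_y = 137.0 MPa, ρ = 1850 kg/m³
  material X: M = 9.86×10⁻³
  material Q: M = 8.97×10⁻³
  material V: M = 6.33×10⁻³
  material R: M = 3.87×10⁻³
  material L: M = 2.31×10⁻³
  material W: M = 1.38×10⁻³
Material X ranks first.

material X, M = 9.86×10⁻³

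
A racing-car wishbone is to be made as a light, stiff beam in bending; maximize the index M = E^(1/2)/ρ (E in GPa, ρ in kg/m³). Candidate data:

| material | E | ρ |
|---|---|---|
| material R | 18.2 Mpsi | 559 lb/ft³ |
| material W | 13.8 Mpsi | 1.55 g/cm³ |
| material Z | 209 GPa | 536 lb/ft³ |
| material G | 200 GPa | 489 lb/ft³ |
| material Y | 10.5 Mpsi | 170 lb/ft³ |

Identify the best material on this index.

Normalizing units and computing the index:
  material R: E = 125.5 GPa, ρ = 8954 kg/m³
  material W: E = 95.15 GPa, ρ = 1550 kg/m³
  material Z: E = 209.0 GPa, ρ = 8586 kg/m³
  material G: E = 200.0 GPa, ρ = 7833 kg/m³
  material Y: E = 72.39 GPa, ρ = 2723 kg/m³
  material W: M = 6.29×10⁻³
  material Y: M = 3.12×10⁻³
  material G: M = 1.81×10⁻³
  material Z: M = 1.68×10⁻³
  material R: M = 1.25×10⁻³
Highest index: material W.

material W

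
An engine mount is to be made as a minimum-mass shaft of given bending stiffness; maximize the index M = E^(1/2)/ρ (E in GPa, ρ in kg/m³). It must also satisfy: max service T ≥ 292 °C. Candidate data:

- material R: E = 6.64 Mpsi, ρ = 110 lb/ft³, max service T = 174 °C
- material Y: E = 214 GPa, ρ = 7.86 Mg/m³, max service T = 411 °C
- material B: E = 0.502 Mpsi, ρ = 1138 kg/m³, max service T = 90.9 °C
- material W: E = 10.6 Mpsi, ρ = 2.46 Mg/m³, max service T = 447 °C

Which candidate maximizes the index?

Screen on constraints: max service T ≥ 292 °C. Survivors: material Y, material W.
In SI units:
  material Y: E = 214.0 GPa, ρ = 7860 kg/m³
  material W: E = 73.08 GPa, ρ = 2460 kg/m³
  material W: M = 3.48×10⁻³
  material Y: M = 1.86×10⁻³
Material W ranks first.

material W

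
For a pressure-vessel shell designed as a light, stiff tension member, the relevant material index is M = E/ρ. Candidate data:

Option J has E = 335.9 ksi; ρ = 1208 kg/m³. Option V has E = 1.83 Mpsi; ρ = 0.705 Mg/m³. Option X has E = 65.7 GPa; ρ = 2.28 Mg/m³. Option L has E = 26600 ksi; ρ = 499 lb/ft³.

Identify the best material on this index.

Normalizing units and computing the index:
  option J: E = 2.316 GPa, ρ = 1208 kg/m³
  option V: E = 12.62 GPa, ρ = 705.0 kg/m³
  option X: E = 65.70 GPa, ρ = 2280 kg/m³
  option L: E = 183.4 GPa, ρ = 7993 kg/m³
  option X: M = 28.8 MN·m/kg
  option L: M = 22.9 MN·m/kg
  option V: M = 17.9 MN·m/kg
  option J: M = 1.92 MN·m/kg
Highest index: option X.

option X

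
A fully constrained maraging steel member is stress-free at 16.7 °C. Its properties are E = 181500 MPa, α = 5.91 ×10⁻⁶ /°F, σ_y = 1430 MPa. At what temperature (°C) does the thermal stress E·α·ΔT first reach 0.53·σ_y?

409 °C

E = 181500 MPa = 181.5 GPa.
α = 5.91×10⁻⁶/°F × 9/5 = 10.6×10⁻⁶/K.
E·α·ΔT = 757.9 MPa ⇒ ΔT = 757.9 / (181.5×10³ × 10.6×10⁻⁶) = 392.5 K.
T = 16.7 + 392.5 = 409.2 °C.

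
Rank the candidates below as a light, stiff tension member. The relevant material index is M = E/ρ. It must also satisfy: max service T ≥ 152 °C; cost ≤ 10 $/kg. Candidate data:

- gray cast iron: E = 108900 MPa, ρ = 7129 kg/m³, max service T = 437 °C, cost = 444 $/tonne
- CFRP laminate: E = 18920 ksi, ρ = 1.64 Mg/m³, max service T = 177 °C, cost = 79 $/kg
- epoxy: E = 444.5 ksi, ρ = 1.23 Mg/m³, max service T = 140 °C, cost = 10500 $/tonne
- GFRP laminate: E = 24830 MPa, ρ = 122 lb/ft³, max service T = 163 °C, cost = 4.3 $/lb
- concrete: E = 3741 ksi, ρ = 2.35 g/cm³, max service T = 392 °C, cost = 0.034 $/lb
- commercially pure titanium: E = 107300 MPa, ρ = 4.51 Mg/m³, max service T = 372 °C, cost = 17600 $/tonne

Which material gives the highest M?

gray cast iron

Screen on constraints: max service T ≥ 152 °C; cost ≤ 10 $/kg. Survivors: gray cast iron, GFRP laminate, concrete.
Putting every candidate on a common basis:
  gray cast iron: E = 108.9 GPa, ρ = 7129 kg/m³
  GFRP laminate: E = 24.83 GPa, ρ = 1954 kg/m³
  concrete: E = 25.79 GPa, ρ = 2350 kg/m³
  gray cast iron: M = 15.3 MN·m/kg
  GFRP laminate: M = 12.7 MN·m/kg
  concrete: M = 11.0 MN·m/kg
The maximum is for gray cast iron.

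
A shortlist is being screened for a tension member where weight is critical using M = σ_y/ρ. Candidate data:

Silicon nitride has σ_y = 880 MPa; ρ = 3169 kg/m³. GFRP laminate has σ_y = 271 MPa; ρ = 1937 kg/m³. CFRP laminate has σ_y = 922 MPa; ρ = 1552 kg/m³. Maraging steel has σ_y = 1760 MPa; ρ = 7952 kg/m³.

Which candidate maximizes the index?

CFRP laminate

Evaluate M for each candidate:
  CFRP laminate: M = 594 kN·m/kg
  silicon nitride: M = 278 kN·m/kg
  maraging steel: M = 221 kN·m/kg
  GFRP laminate: M = 140 kN·m/kg
Highest index: CFRP laminate.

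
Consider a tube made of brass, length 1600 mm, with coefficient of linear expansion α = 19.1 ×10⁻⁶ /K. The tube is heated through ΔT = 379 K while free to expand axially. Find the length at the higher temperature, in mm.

1611.6 mm

ΔL = α·L₀·ΔT = 19.1×10⁻⁶ × 1600 mm × 379.0 K = 11.6 mm.
L = L₀ + ΔL = 1600 + 11.6 = 1611.6 mm.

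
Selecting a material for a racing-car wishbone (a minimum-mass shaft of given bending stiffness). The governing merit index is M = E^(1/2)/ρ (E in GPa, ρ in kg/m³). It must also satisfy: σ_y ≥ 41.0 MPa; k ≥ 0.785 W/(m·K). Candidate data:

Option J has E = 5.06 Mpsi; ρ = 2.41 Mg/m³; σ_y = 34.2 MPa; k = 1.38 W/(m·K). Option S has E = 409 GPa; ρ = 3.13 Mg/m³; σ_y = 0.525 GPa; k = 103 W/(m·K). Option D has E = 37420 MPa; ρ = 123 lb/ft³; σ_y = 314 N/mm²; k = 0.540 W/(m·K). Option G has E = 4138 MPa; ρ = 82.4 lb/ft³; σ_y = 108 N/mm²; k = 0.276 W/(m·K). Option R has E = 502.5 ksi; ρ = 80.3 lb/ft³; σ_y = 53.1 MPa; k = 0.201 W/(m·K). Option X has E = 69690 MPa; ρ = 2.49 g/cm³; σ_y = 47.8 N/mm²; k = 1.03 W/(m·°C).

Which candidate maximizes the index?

option S

Screen on constraints: σ_y ≥ 41.0 MPa; k ≥ 0.785 W/(m·K). Survivors: option S, option X.
After converting to SI:
  option S: E = 409.0 GPa, ρ = 3130 kg/m³
  option X: E = 69.69 GPa, ρ = 2490 kg/m³
  option S: M = 6.46×10⁻³
  option X: M = 3.35×10⁻³
Highest index: option S.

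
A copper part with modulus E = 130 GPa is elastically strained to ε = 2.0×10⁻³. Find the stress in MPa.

σ = E·ε = 130000 MPa × 2.0×10⁻³ = 260 MPa.

260 MPa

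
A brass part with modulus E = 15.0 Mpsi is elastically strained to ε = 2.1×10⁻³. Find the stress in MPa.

E = 15.0 Mpsi = 103.4 GPa.
σ = E·ε = 103400 MPa × 2.1×10⁻³ = 217 MPa.

217 MPa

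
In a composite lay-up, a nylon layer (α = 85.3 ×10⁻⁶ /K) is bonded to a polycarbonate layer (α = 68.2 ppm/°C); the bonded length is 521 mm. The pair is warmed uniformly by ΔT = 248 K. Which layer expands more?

α(nylon) = 85.3×10⁻⁶/K vs α(polycarbonate) = 68.2×10⁻⁶/K.
Higher α expands more for the same ΔT: nylon.

nylon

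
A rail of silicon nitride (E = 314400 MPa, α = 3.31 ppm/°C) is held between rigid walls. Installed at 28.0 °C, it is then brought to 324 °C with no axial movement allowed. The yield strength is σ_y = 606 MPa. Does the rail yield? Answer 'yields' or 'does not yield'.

E = 314400 MPa = 314.4 GPa.
ΔT = 296.0 K. Constrained thermal stress σ = E·α·ΔT = 314.4×10³ MPa × 3.31×10⁻⁶ × 296.0 = 308 MPa (compressive).
Compare to σ_y = 606 MPa: σ < σ_y, so it does not yield.

does not yield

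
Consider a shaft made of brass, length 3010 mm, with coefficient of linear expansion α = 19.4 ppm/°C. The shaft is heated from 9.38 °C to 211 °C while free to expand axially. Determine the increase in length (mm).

11.8 mm

ΔT = 211 − 9.38 = 201.6 K.
ΔL = α·L₀·ΔT = 19.4×10⁻⁶ × 3010 mm × 201.6 K = 11.8 mm.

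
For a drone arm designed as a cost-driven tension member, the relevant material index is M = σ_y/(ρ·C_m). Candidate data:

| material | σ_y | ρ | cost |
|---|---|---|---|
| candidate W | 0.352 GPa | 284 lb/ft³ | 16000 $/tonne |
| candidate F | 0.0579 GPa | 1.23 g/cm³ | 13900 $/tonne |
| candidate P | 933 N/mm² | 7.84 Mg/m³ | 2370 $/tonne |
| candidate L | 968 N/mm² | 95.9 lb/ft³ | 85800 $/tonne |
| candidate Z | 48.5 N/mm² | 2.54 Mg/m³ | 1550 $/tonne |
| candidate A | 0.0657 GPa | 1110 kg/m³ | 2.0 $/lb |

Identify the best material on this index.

candidate P

After converting to SI:
  candidate W: σ_y = 352.0 MPa, ρ = 4549 kg/m³, cost = 16.00 $/kg
  candidate F: σ_y = 57.90 MPa, ρ = 1230 kg/m³, cost = 13.90 $/kg
  candidate P: σ_y = 933.0 MPa, ρ = 7840 kg/m³, cost = 2.370 $/kg
  candidate L: σ_y = 968.0 MPa, ρ = 1536 kg/m³, cost = 85.80 $/kg
  candidate Z: σ_y = 48.50 MPa, ρ = 2540 kg/m³, cost = 1.550 $/kg
  candidate A: σ_y = 65.70 MPa, ρ = 1110 kg/m³, cost = 4.409 $/kg
  candidate P: M = 50.2 kN·m per $
  candidate A: M = 13.4 kN·m per $
  candidate Z: M = 12.3 kN·m per $
  candidate L: M = 7.34 kN·m per $
  candidate W: M = 4.84 kN·m per $
  candidate F: M = 3.39 kN·m per $
Highest index: candidate P.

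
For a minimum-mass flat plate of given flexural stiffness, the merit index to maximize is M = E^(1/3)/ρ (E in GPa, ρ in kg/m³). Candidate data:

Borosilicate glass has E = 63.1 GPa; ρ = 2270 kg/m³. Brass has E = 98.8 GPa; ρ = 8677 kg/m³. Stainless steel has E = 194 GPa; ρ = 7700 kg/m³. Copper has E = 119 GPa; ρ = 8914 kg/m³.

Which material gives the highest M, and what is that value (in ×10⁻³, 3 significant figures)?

Per-candidate index values:
  borosilicate glass: M = 1.75×10⁻³
  stainless steel: M = 0.752×10⁻³
  copper: M = 0.552×10⁻³
  brass: M = 0.533×10⁻³
Highest index: borosilicate glass.

borosilicate glass, M = 1.75×10⁻³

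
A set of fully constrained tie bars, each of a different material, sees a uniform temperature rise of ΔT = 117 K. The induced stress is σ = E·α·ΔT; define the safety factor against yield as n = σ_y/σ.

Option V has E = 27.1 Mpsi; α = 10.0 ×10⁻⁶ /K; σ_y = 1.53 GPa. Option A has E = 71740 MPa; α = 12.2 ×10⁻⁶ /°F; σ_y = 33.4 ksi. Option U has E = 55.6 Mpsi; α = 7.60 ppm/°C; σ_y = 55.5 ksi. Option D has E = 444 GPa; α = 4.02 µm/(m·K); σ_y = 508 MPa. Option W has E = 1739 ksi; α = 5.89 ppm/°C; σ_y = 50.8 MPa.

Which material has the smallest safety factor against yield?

Converting E to GPa, α to ×10⁻⁶/K, σ_y to MPa, then σ and n for each:
  option V: E = 186.8, α = 10.0, σ_y = 1530 → σ = 219 MPa, n = 7.00
  option A: E = 71.74, α = 22.0, σ_y = 230.3 → σ = 184 MPa, n = 1.25
  option U: E = 383.3, α = 7.60, σ_y = 382.7 → σ = 341 MPa, n = 1.12
  option D: E = 444.0, α = 4.02, σ_y = 508.0 → σ = 209 MPa, n = 2.43
  option W: E = 11.99, α = 5.89, σ_y = 50.80 → σ = 8.26 MPa, n = 6.15
The minimum is option U at n = 1.12.

option U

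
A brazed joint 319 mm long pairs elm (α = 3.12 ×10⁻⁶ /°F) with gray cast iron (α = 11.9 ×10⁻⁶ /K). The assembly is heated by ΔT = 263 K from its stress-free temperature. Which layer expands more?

elm: α = 3.12×10⁻⁶/°F × 9/5 = 5.62×10⁻⁶/K.
α(elm) = 5.62×10⁻⁶/K vs α(gray cast iron) = 11.9×10⁻⁶/K.
Higher α expands more for the same ΔT: gray cast iron.

gray cast iron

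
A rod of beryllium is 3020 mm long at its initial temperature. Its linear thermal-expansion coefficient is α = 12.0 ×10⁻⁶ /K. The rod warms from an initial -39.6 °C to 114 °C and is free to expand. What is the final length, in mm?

ΔT = 114 − (-39.6) = 153.6 K.
ΔL = α·L₀·ΔT = 12.0×10⁻⁶ × 3020 mm × 153.6 K = 5.57 mm.
L = L₀ + ΔL = 3020 + 5.57 = 3025.6 mm.

3025.6 mm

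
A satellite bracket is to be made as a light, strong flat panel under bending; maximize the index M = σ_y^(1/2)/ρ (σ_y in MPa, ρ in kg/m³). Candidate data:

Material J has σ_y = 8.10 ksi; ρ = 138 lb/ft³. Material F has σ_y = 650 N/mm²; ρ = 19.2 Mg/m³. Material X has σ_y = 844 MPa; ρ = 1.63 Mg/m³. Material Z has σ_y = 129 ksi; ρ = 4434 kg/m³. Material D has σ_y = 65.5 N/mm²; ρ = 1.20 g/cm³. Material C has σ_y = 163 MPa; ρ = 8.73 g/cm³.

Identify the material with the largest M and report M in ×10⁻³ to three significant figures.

After converting to SI:
  material J: σ_y = 55.85 MPa, ρ = 2211 kg/m³
  material F: σ_y = 650.0 MPa, ρ = 19200 kg/m³
  material X: σ_y = 844.0 MPa, ρ = 1630 kg/m³
  material Z: σ_y = 889.4 MPa, ρ = 4434 kg/m³
  material D: σ_y = 65.50 MPa, ρ = 1200 kg/m³
  material C: σ_y = 163.0 MPa, ρ = 8730 kg/m³
  material X: M = 17.8×10⁻³
  material D: M = 6.74×10⁻³
  material Z: M = 6.73×10⁻³
  material J: M = 3.38×10⁻³
  material C: M = 1.46×10⁻³
  material F: M = 1.33×10⁻³
Material X ranks first.

material X, M = 17.8×10⁻³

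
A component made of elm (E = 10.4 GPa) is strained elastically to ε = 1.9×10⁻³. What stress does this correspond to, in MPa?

19.8 MPa

σ = E·ε = 10400 MPa × 1.9×10⁻³ = 19.8 MPa.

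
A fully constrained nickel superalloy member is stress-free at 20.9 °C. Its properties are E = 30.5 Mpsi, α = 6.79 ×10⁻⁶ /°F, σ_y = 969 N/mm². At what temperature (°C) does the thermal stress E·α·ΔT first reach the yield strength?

E = 30.5 Mpsi = 210.3 GPa.
α = 6.79×10⁻⁶/°F × 9/5 = 12.2×10⁻⁶/K.
σ_y = 969 N/mm² = 969.0 MPa.
E·α·ΔT = 969.0 MPa ⇒ ΔT = 969.0 / (210.3×10³ × 12.2×10⁻⁶) = 377.0 K.
T = 20.9 + 377.0 = 397.9 °C.

398 °C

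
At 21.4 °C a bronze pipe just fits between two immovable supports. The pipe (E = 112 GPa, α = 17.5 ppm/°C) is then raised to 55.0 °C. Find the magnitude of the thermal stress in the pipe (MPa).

65.9 MPa

ΔT = 33.60 K. Constrained thermal stress σ = E·α·ΔT = 112.0×10³ MPa × 17.5×10⁻⁶ × 33.60 = 65.9 MPa (compressive).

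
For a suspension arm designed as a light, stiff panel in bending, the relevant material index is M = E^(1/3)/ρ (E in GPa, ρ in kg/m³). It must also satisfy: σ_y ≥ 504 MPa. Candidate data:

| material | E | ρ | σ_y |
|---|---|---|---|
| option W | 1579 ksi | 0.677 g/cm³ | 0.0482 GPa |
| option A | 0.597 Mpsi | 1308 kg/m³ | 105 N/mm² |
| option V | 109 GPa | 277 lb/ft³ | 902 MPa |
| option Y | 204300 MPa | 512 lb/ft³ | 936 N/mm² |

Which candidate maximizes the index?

Screen on constraints: σ_y ≥ 504 MPa. Survivors: option V, option Y.
After converting to SI:
  option V: E = 109.0 GPa, ρ = 4437 kg/m³
  option Y: E = 204.3 GPa, ρ = 8201 kg/m³
  option V: M = 1.08×10⁻³
  option Y: M = 0.718×10⁻³
Option V ranks first.

option V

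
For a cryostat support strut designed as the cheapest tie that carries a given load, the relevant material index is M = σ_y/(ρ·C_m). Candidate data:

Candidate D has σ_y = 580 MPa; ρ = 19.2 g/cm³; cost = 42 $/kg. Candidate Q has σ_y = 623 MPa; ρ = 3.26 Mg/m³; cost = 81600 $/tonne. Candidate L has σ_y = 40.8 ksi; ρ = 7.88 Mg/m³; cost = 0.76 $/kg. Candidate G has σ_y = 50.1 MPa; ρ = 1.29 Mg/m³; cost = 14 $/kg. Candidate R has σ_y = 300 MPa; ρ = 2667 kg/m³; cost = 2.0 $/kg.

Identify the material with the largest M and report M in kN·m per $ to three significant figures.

candidate R, M = 56.2 kN·m per $

Normalizing units and computing the index:
  candidate D: σ_y = 580.0 MPa, ρ = 19200 kg/m³, cost = 42.00 $/kg
  candidate Q: σ_y = 623.0 MPa, ρ = 3260 kg/m³, cost = 81.60 $/kg
  candidate L: σ_y = 281.3 MPa, ρ = 7880 kg/m³, cost = 0.7600 $/kg
  candidate G: σ_y = 50.10 MPa, ρ = 1290 kg/m³, cost = 14.00 $/kg
  candidate R: σ_y = 300.0 MPa, ρ = 2667 kg/m³, cost = 2.000 $/kg
  candidate R: M = 56.2 kN·m per $
  candidate L: M = 47.0 kN·m per $
  candidate G: M = 2.77 kN·m per $
  candidate Q: M = 2.34 kN·m per $
  candidate D: M = 0.719 kN·m per $
Highest index: candidate R.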